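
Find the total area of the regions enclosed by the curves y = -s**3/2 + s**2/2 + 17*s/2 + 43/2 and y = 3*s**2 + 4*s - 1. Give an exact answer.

284/3

Set the curves equal: -s**3/2 + s**2/2 + 17*s/2 + 43/2 = 3*s**2 + 4*s - 1, so -s**3/2 - 5*s**2/2 + 9*s/2 + 45/2 = 0, which factors as -(s - 3)*(s + 3)*(s + 5)/2 = 0. The curves meet at s = -5, -3, 3.
On [-5, -3], y = 3*s**2 + 4*s - 1 is on top; that piece has area ∫[-5,-3] (-(-s**3/2 - 5*s**2/2 + 9*s/2 + 45/2)) ds = 14/3.
On [-3, 3], y = -s**3/2 + s**2/2 + 17*s/2 + 43/2 is on top; that piece has area ∫[-3,3] (-s**3/2 - 5*s**2/2 + 9*s/2 + 45/2) ds = 90.
Total enclosed area = 14/3 + 90 = 284/3.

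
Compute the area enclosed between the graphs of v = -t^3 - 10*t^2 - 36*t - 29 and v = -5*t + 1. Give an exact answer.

37/12

Set the curves equal: -t^3 - 10*t^2 - 36*t - 29 = -5*t + 1, so -t^3 - 10*t^2 - 31*t - 30 = 0, which factors as -(t + 2)*(t + 3)*(t + 5) = 0. The curves meet at t = -5, -3, -2.
On [-5, -3], v = -5*t + 1 is on top; that piece has area ∫[-5,-3] (-(-t^3 - 10*t^2 - 31*t - 30)) dt = 8/3.
On [-3, -2], v = -t^3 - 10*t^2 - 36*t - 29 is on top; that piece has area ∫[-3,-2] (-t^3 - 10*t^2 - 31*t - 30) dt = 5/12.
Total enclosed area = 8/3 + 5/12 = 37/12.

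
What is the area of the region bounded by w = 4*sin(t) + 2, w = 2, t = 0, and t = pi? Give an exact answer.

8

On [0, pi], (4*sin(t) + 2) - (2) = 4*sin(t) is ≥ 0 throughout, so the area is a single integral of |4*sin(t)|.
∫[0,pi] (4*sin(t)) dt = 8.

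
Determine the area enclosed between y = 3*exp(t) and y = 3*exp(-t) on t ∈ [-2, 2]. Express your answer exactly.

-12 + 6*exp(-2) + 6*exp(2)

The difference (3*exp(t)) - (3*exp(-t)) = 3*exp(t) - 3*exp(-t) changes sign at t = 0 inside [-2, 2], so split the integral there.
∫[-2,0] (3*exp(t) - 3*exp(-t)) dt = -3*exp(2) - 3*exp(-2) + 6; the area of that piece is -6 + 3*exp(-2) + 3*exp(2).
∫[0,2] (3*exp(t) - 3*exp(-t)) dt = -6 + 3*exp(-2) + 3*exp(2).
Total area = (-6 + 3*exp(-2) + 3*exp(2)) + (-6 + 3*exp(-2) + 3*exp(2)) = -12 + 6*exp(-2) + 6*exp(2).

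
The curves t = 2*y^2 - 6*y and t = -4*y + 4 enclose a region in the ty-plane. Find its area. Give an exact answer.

Both boundary curves give t as a function of y, so integrate with respect to y. Setting them equal: 2*y^2 - 2*y - 4 = 0, i.e. 2*(y - 2)*(y + 1) = 0, so they meet at y = -1, 2.
For y in [-1, 2], t = 2*y^2 - 6*y is on the left; area = ∫[-1,2] (-(2*y^2 - 2*y - 4)) dy = 9.

9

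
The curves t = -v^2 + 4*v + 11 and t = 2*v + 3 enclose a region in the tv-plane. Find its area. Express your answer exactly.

Both boundary curves give t as a function of v, so integrate with respect to v. Setting them equal: -v^2 + 2*v + 8 = 0, i.e. -(v - 4)*(v + 2) = 0, so they meet at v = -2, 4.
For v in [-2, 4], t = -v^2 + 4*v + 11 is on the right; area = ∫[-2,4] (-v^2 + 2*v + 8) dv = 36.

36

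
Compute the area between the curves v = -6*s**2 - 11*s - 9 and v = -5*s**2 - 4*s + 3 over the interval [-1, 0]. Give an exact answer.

On [-1, 0], (-6*s**2 - 11*s - 9) - (-5*s**2 - 4*s + 3) = -s**2 - 7*s - 12 is ≤ 0 throughout, so the area is a single integral of |-s**2 - 7*s - 12|.
∫[-1,0] (-s**2 - 7*s - 12) ds = -53/6; the area of that piece is 53/6.

53/6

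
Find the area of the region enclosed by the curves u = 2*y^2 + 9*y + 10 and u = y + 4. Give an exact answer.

Both boundary curves give u as a function of y, so integrate with respect to y. Setting them equal: 2*y^2 + 8*y + 6 = 0, i.e. 2*(y + 1)*(y + 3) = 0, so they meet at y = -3, -1.
For y in [-3, -1], u = 2*y^2 + 9*y + 10 is on the left; area = ∫[-3,-1] (-(2*y^2 + 8*y + 6)) dy = 8/3.

8/3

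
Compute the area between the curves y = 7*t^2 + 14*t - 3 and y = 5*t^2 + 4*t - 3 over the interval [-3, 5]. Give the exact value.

706/3

The difference (7*t^2 + 14*t - 3) - (5*t^2 + 4*t - 3) = 2*t^2 + 10*t changes sign at t = 0 inside [-3, 5], so split the integral there.
∫[-3,0] (2*t^2 + 10*t) dt = -27; the area of that piece is 27.
∫[0,5] (2*t^2 + 10*t) dt = 625/3.
Total area = 27 + 625/3 = 706/3.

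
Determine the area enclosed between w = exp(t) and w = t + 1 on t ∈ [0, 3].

On [0, 3], (exp(t)) - (t + 1) = -t + exp(t) - 1 is ≥ 0 throughout, so the area is a single integral of |-t + exp(t) - 1|.
∫[0,3] (-t + exp(t) - 1) dt = -17/2 + exp(3).

-17/2 + exp(3)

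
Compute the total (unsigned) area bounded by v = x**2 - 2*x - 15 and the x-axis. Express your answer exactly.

The curve meets the x-axis where x**2 - 2*x - 15 = 0, i.e. (x - 5)*(x + 3) = 0, at x = -3, 5.
On [-3, 5] the curve lies below the axis; ∫[-3,5] (x**2 - 2*x - 15) dx = -256/3, giving area 256/3.

256/3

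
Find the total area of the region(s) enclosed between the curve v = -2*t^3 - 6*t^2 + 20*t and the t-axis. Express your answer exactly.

407/2

The curve meets the t-axis where -2*t^3 - 6*t^2 + 20*t = 0, i.e. -2*t*(t - 2)*(t + 5) = 0, at t = -5, 0, 2.
On [-5, 0] the curve lies below the axis; ∫[-5,0] (-2*t^3 - 6*t^2 + 20*t) dt = -375/2, giving area 375/2.
On [0, 2] the curve lies above the axis; ∫[0,2] (-2*t^3 - 6*t^2 + 20*t) dt = 16, giving area 16.
Total area = 375/2 + 16 = 407/2.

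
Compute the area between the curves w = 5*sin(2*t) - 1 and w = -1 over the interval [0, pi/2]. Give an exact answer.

On [0, pi/2], (5*sin(2*t) - 1) - (-1) = 5*sin(2*t) is ≥ 0 throughout, so the area is a single integral of |5*sin(2*t)|.
∫[0,pi/2] (5*sin(2*t)) dt = 5.

5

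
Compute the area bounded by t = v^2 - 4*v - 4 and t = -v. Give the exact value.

Both boundary curves give t as a function of v, so integrate with respect to v. Setting them equal: v^2 - 3*v - 4 = 0, i.e. (v - 4)*(v + 1) = 0, so they meet at v = -1, 4.
For v in [-1, 4], t = v^2 - 4*v - 4 is on the left; area = ∫[-1,4] (-(v^2 - 3*v - 4)) dv = 125/6.

125/6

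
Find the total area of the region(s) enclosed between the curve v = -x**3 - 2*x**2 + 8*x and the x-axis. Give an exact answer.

The curve meets the x-axis where -x**3 - 2*x**2 + 8*x = 0, i.e. -x*(x - 2)*(x + 4) = 0, at x = -4, 0, 2.
On [-4, 0] the curve lies below the axis; ∫[-4,0] (-x**3 - 2*x**2 + 8*x) dx = -128/3, giving area 128/3.
On [0, 2] the curve lies above the axis; ∫[0,2] (-x**3 - 2*x**2 + 8*x) dx = 20/3, giving area 20/3.
Total area = 128/3 + 20/3 = 148/3.

148/3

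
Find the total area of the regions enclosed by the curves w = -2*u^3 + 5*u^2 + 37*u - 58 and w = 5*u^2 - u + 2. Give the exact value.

517

Set the curves equal: -2*u^3 + 5*u^2 + 37*u - 58 = 5*u^2 - u + 2, so -2*u^3 + 38*u - 60 = 0, which factors as -2*(u - 3)*(u - 2)*(u + 5) = 0. The curves meet at u = -5, 2, 3.
On [-5, 2], w = 5*u^2 - u + 2 is on top; that piece has area ∫[-5,2] (-(-2*u^3 + 38*u - 60)) du = 1029/2.
On [2, 3], w = -2*u^3 + 5*u^2 + 37*u - 58 is on top; that piece has area ∫[2,3] (-2*u^3 + 38*u - 60) du = 5/2.
Total enclosed area = 1029/2 + 5/2 = 517.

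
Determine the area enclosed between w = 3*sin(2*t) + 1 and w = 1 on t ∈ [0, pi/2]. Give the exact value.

3

On [0, pi/2], (3*sin(2*t) + 1) - (1) = 3*sin(2*t) is ≥ 0 throughout, so the area is a single integral of |3*sin(2*t)|.
∫[0,pi/2] (3*sin(2*t)) dt = 3.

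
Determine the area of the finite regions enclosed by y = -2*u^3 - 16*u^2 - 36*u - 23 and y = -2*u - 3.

Set the curves equal: -2*u^3 - 16*u^2 - 36*u - 23 = -2*u - 3, so -2*u^3 - 16*u^2 - 34*u - 20 = 0, which factors as -2*(u + 1)*(u + 2)*(u + 5) = 0. The curves meet at u = -5, -2, -1.
On [-5, -2], y = -2*u - 3 is on top; that piece has area ∫[-5,-2] (-(-2*u^3 - 16*u^2 - 34*u - 20)) du = 45/2.
On [-2, -1], y = -2*u^3 - 16*u^2 - 36*u - 23 is on top; that piece has area ∫[-2,-1] (-2*u^3 - 16*u^2 - 34*u - 20) du = 7/6.
Total enclosed area = 45/2 + 7/6 = 71/3.

71/3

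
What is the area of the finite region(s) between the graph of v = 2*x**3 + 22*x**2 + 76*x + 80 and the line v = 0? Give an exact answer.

The curve meets the x-axis where 2*x**3 + 22*x**2 + 76*x + 80 = 0, i.e. 2*(x + 2)*(x + 4)*(x + 5) = 0, at x = -5, -4, -2.
On [-5, -4] the curve lies above the axis; ∫[-5,-4] (2*x**3 + 22*x**2 + 76*x + 80) dx = 5/6, giving area 5/6.
On [-4, -2] the curve lies below the axis; ∫[-4,-2] (2*x**3 + 22*x**2 + 76*x + 80) dx = -16/3, giving area 16/3.
Total area = 5/6 + 16/3 = 37/6.

37/6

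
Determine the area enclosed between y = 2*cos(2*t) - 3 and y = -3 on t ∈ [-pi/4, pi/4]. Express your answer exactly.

2

On [-pi/4, pi/4], (2*cos(2*t) - 3) - (-3) = 2*cos(2*t) is ≥ 0 throughout, so the area is a single integral of |2*cos(2*t)|.
∫[-pi/4,pi/4] (2*cos(2*t)) dt = 2.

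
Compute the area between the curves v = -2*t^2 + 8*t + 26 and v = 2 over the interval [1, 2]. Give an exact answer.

On [1, 2], (-2*t^2 + 8*t + 26) - (2) = -2*t^2 + 8*t + 24 is ≥ 0 throughout, so the area is a single integral of |-2*t^2 + 8*t + 24|.
∫[1,2] (-2*t^2 + 8*t + 24) dt = 94/3.

94/3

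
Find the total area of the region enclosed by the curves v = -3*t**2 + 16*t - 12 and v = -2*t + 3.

Set the curves equal: -3*t**2 + 16*t - 12 = -2*t + 3, so -3*t**2 + 18*t - 15 = 0, which factors as -3*(t - 5)*(t - 1) = 0. The curves meet at t = 1, 5.
On [1, 5], v = -3*t**2 + 16*t - 12 is on top; that piece has area ∫[1,5] (-3*t**2 + 18*t - 15) dt = 32.

32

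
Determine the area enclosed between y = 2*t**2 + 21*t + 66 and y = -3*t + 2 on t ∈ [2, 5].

522

On [2, 5], (2*t**2 + 21*t + 66) - (-3*t + 2) = 2*t**2 + 24*t + 64 is ≥ 0 throughout, so the area is a single integral of |2*t**2 + 24*t + 64|.
∫[2,5] (2*t**2 + 24*t + 64) dt = 522.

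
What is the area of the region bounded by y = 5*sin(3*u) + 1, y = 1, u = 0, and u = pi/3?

On [0, pi/3], (5*sin(3*u) + 1) - (1) = 5*sin(3*u) is ≥ 0 throughout, so the area is a single integral of |5*sin(3*u)|.
∫[0,pi/3] (5*sin(3*u)) du = 10/3.

10/3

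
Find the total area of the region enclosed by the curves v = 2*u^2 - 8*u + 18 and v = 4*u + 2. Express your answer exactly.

8/3

Set the curves equal: 2*u^2 - 8*u + 18 = 4*u + 2, so 2*u^2 - 12*u + 16 = 0, which factors as 2*(u - 4)*(u - 2) = 0. The curves meet at u = 2, 4.
On [2, 4], v = 4*u + 2 is on top; that piece has area ∫[2,4] (-(2*u^2 - 12*u + 16)) du = 8/3.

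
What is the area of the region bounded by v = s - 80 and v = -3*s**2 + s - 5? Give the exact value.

Set the curves equal: s - 80 = -3*s**2 + s - 5, so 3*s**2 - 75 = 0, which factors as 3*(s - 5)*(s + 5) = 0. The curves meet at s = -5, 5.
On [-5, 5], v = -3*s**2 + s - 5 is on top; that piece has area ∫[-5,5] (-(3*s**2 - 75)) ds = 500.

500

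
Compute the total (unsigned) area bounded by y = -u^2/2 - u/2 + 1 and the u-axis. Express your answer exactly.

The curve meets the u-axis where -u^2/2 - u/2 + 1 = 0, i.e. -(u - 1)*(u + 2)/2 = 0, at u = -2, 1.
On [-2, 1] the curve lies above the axis; ∫[-2,1] (-u^2/2 - u/2 + 1) du = 9/4, giving area 9/4.

9/4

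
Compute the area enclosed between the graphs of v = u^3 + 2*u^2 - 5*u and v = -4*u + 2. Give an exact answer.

Set the curves equal: u^3 + 2*u^2 - 5*u = -4*u + 2, so u^3 + 2*u^2 - u - 2 = 0, which factors as (u - 1)*(u + 1)*(u + 2) = 0. The curves meet at u = -2, -1, 1.
On [-2, -1], v = u^3 + 2*u^2 - 5*u is on top; that piece has area ∫[-2,-1] (u^3 + 2*u^2 - u - 2) du = 5/12.
On [-1, 1], v = -4*u + 2 is on top; that piece has area ∫[-1,1] (-(u^3 + 2*u^2 - u - 2)) du = 8/3.
Total enclosed area = 5/12 + 8/3 = 37/12.

37/12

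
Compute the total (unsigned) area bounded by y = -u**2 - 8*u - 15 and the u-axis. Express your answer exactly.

The curve meets the u-axis where -u**2 - 8*u - 15 = 0, i.e. -(u + 3)*(u + 5) = 0, at u = -5, -3.
On [-5, -3] the curve lies above the axis; ∫[-5,-3] (-u**2 - 8*u - 15) du = 4/3, giving area 4/3.

4/3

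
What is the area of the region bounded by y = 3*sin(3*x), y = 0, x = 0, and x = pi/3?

2

On [0, pi/3], (3*sin(3*x)) - (0) = 3*sin(3*x) is ≥ 0 throughout, so the area is a single integral of |3*sin(3*x)|.
∫[0,pi/3] (3*sin(3*x)) dx = 2.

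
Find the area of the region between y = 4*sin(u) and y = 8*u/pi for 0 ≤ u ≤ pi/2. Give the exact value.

4 - pi

On [0, pi/2], (4*sin(u)) - (8*u/pi) = -8*u/pi + 4*sin(u) is ≥ 0 throughout, so the area is a single integral of |-8*u/pi + 4*sin(u)|.
∫[0,pi/2] (-8*u/pi + 4*sin(u)) du = 4 - pi.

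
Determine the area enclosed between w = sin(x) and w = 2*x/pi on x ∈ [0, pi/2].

On [0, pi/2], (sin(x)) - (2*x/pi) = -2*x/pi + sin(x) is ≥ 0 throughout, so the area is a single integral of |-2*x/pi + sin(x)|.
∫[0,pi/2] (-2*x/pi + sin(x)) dx = 1 - pi/4.

1 - pi/4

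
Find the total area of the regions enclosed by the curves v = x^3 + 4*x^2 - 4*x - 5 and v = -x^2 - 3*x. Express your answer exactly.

148/3

Set the curves equal: x^3 + 4*x^2 - 4*x - 5 = -x^2 - 3*x, so x^3 + 5*x^2 - x - 5 = 0, which factors as (x - 1)*(x + 1)*(x + 5) = 0. The curves meet at x = -5, -1, 1.
On [-5, -1], v = x^3 + 4*x^2 - 4*x - 5 is on top; that piece has area ∫[-5,-1] (x^3 + 5*x^2 - x - 5) dx = 128/3.
On [-1, 1], v = -x^2 - 3*x is on top; that piece has area ∫[-1,1] (-(x^3 + 5*x^2 - x - 5)) dx = 20/3.
Total enclosed area = 128/3 + 20/3 = 148/3.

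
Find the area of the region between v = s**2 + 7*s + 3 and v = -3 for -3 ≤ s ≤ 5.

The difference (s**2 + 7*s + 3) - (-3) = s**2 + 7*s + 6 changes sign at s = -1 inside [-3, 5], so split the integral there.
∫[-3,-1] (s**2 + 7*s + 6) ds = -22/3; the area of that piece is 22/3.
∫[-1,5] (s**2 + 7*s + 6) ds = 162.
Total area = 22/3 + 162 = 508/3.

508/3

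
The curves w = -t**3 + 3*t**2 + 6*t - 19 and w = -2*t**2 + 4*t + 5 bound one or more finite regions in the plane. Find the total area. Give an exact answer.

443/6

Set the curves equal: -t**3 + 3*t**2 + 6*t - 19 = -2*t**2 + 4*t + 5, so -t**3 + 5*t**2 + 2*t - 24 = 0, which factors as -(t - 4)*(t - 3)*(t + 2) = 0. The curves meet at t = -2, 3, 4.
On [-2, 3], w = -2*t**2 + 4*t + 5 is on top; that piece has area ∫[-2,3] (-(-t**3 + 5*t**2 + 2*t - 24)) dt = 875/12.
On [3, 4], w = -t**3 + 3*t**2 + 6*t - 19 is on top; that piece has area ∫[3,4] (-t**3 + 5*t**2 + 2*t - 24) dt = 11/12.
Total enclosed area = 875/12 + 11/12 = 443/6.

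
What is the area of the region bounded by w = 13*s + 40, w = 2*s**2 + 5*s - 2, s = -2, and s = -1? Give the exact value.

On [-2, -1], (13*s + 40) - (2*s**2 + 5*s - 2) = -2*s**2 + 8*s + 42 is ≥ 0 throughout, so the area is a single integral of |-2*s**2 + 8*s + 42|.
∫[-2,-1] (-2*s**2 + 8*s + 42) ds = 76/3.

76/3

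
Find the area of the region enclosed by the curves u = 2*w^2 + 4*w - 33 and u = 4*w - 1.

Both boundary curves give u as a function of w, so integrate with respect to w. Setting them equal: 2*w^2 - 32 = 0, i.e. 2*(w - 4)*(w + 4) = 0, so they meet at w = -4, 4.
For w in [-4, 4], u = 2*w^2 + 4*w - 33 is on the left; area = ∫[-4,4] (-(2*w^2 - 32)) dw = 512/3.

512/3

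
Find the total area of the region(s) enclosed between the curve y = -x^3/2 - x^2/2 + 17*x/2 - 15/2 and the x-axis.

284/3

The curve meets the x-axis where -x^3/2 - x^2/2 + 17*x/2 - 15/2 = 0, i.e. -(x - 3)*(x - 1)*(x + 5)/2 = 0, at x = -5, 1, 3.
On [-5, 1] the curve lies below the axis; ∫[-5,1] (-x^3/2 - x^2/2 + 17*x/2 - 15/2) dx = -90, giving area 90.
On [1, 3] the curve lies above the axis; ∫[1,3] (-x^3/2 - x^2/2 + 17*x/2 - 15/2) dx = 14/3, giving area 14/3.
Total area = 90 + 14/3 = 284/3.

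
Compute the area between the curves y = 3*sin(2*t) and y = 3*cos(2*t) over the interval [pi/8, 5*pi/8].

3*sqrt(2)

On [pi/8, 5*pi/8], (3*sin(2*t)) - (3*cos(2*t)) = 3*sin(2*t) - 3*cos(2*t) is ≥ 0 throughout, so the area is a single integral of |3*sin(2*t) - 3*cos(2*t)|.
∫[pi/8,5*pi/8] (3*sin(2*t) - 3*cos(2*t)) dt = 3*sqrt(2).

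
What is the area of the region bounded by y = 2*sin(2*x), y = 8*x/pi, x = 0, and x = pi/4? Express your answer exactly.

1 - pi/4

On [0, pi/4], (2*sin(2*x)) - (8*x/pi) = -8*x/pi + 2*sin(2*x) is ≥ 0 throughout, so the area is a single integral of |-8*x/pi + 2*sin(2*x)|.
∫[0,pi/4] (-8*x/pi + 2*sin(2*x)) dx = 1 - pi/4.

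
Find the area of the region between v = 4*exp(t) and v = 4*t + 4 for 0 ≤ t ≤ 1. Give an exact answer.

-10 + 4*exp(1)

On [0, 1], (4*exp(t)) - (4*t + 4) = -4*t + 4*exp(t) - 4 is ≥ 0 throughout, so the area is a single integral of |-4*t + 4*exp(t) - 4|.
∫[0,1] (-4*t + 4*exp(t) - 4) dt = -10 + 4*exp(1).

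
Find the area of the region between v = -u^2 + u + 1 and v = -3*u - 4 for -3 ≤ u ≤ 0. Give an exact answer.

The difference (-u^2 + u + 1) - (-3*u - 4) = -u^2 + 4*u + 5 changes sign at u = -1 inside [-3, 0], so split the integral there.
∫[-3,-1] (-u^2 + 4*u + 5) du = -44/3; the area of that piece is 44/3.
∫[-1,0] (-u^2 + 4*u + 5) du = 8/3.
Total area = 44/3 + 8/3 = 52/3.

52/3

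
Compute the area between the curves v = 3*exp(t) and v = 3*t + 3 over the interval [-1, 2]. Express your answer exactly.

-27/2 - 3*exp(-1) + 3*exp(2)

On [-1, 2], (3*exp(t)) - (3*t + 3) = -3*t + 3*exp(t) - 3 is ≥ 0 throughout, so the area is a single integral of |-3*t + 3*exp(t) - 3|.
∫[-1,2] (-3*t + 3*exp(t) - 3) dt = -27/2 - 3*exp(-1) + 3*exp(2).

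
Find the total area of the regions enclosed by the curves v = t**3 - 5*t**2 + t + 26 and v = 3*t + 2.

Set the curves equal: t**3 - 5*t**2 + t + 26 = 3*t + 2, so t**3 - 5*t**2 - 2*t + 24 = 0, which factors as (t - 4)*(t - 3)*(t + 2) = 0. The curves meet at t = -2, 3, 4.
On [-2, 3], v = t**3 - 5*t**2 + t + 26 is on top; that piece has area ∫[-2,3] (t**3 - 5*t**2 - 2*t + 24) dt = 875/12.
On [3, 4], v = 3*t + 2 is on top; that piece has area ∫[3,4] (-(t**3 - 5*t**2 - 2*t + 24)) dt = 11/12.
Total enclosed area = 875/12 + 11/12 = 443/6.

443/6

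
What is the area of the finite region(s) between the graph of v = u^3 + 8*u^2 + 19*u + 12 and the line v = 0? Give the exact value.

The curve meets the u-axis where u^3 + 8*u^2 + 19*u + 12 = 0, i.e. (u + 1)*(u + 3)*(u + 4) = 0, at u = -4, -3, -1.
On [-4, -3] the curve lies above the axis; ∫[-4,-3] (u^3 + 8*u^2 + 19*u + 12) du = 5/12, giving area 5/12.
On [-3, -1] the curve lies below the axis; ∫[-3,-1] (u^3 + 8*u^2 + 19*u + 12) du = -8/3, giving area 8/3.
Total area = 5/12 + 8/3 = 37/12.

37/12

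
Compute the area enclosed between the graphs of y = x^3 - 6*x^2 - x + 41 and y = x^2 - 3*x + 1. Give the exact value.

1741/12

Set the curves equal: x^3 - 6*x^2 - x + 41 = x^2 - 3*x + 1, so x^3 - 7*x^2 + 2*x + 40 = 0, which factors as (x - 5)*(x - 4)*(x + 2) = 0. The curves meet at x = -2, 4, 5.
On [-2, 4], y = x^3 - 6*x^2 - x + 41 is on top; that piece has area ∫[-2,4] (x^3 - 7*x^2 + 2*x + 40) dx = 144.
On [4, 5], y = x^2 - 3*x + 1 is on top; that piece has area ∫[4,5] (-(x^3 - 7*x^2 + 2*x + 40)) dx = 13/12.
Total enclosed area = 144 + 13/12 = 1741/12.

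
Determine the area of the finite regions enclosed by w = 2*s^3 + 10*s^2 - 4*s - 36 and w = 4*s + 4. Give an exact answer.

Set the curves equal: 2*s^3 + 10*s^2 - 4*s - 36 = 4*s + 4, so 2*s^3 + 10*s^2 - 8*s - 40 = 0, which factors as 2*(s - 2)*(s + 2)*(s + 5) = 0. The curves meet at s = -5, -2, 2.
On [-5, -2], w = 2*s^3 + 10*s^2 - 4*s - 36 is on top; that piece has area ∫[-5,-2] (2*s^3 + 10*s^2 - 8*s - 40) ds = 99/2.
On [-2, 2], w = 4*s + 4 is on top; that piece has area ∫[-2,2] (-(2*s^3 + 10*s^2 - 8*s - 40)) ds = 320/3.
Total enclosed area = 99/2 + 320/3 = 937/6.

937/6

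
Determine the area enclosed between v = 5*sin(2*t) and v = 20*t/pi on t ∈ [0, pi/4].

On [0, pi/4], (5*sin(2*t)) - (20*t/pi) = -20*t/pi + 5*sin(2*t) is ≥ 0 throughout, so the area is a single integral of |-20*t/pi + 5*sin(2*t)|.
∫[0,pi/4] (-20*t/pi + 5*sin(2*t)) dt = 5/2 - 5*pi/8.

5/2 - 5*pi/8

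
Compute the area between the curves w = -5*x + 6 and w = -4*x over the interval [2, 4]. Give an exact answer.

On [2, 4], (-5*x + 6) - (-4*x) = -x + 6 is ≥ 0 throughout, so the area is a single integral of |-x + 6|.
∫[2,4] (-x + 6) dx = 6.

6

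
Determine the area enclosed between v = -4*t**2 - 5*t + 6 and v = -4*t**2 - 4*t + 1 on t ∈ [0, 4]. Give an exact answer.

12

On [0, 4], (-4*t**2 - 5*t + 6) - (-4*t**2 - 4*t + 1) = -t + 5 is ≥ 0 throughout, so the area is a single integral of |-t + 5|.
∫[0,4] (-t + 5) dt = 12.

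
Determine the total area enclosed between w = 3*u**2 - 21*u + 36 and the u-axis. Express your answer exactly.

The curve meets the u-axis where 3*u**2 - 21*u + 36 = 0, i.e. 3*(u - 4)*(u - 3) = 0, at u = 3, 4.
On [3, 4] the curve lies below the axis; ∫[3,4] (3*u**2 - 21*u + 36) du = -1/2, giving area 1/2.

1/2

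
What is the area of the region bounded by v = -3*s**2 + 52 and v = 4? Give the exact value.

Set the curves equal: -3*s**2 + 52 = 4, so -3*s**2 + 48 = 0, which factors as -3*(s - 4)*(s + 4) = 0. The curves meet at s = -4, 4.
On [-4, 4], v = -3*s**2 + 52 is on top; that piece has area ∫[-4,4] (-3*s**2 + 48) ds = 256.

256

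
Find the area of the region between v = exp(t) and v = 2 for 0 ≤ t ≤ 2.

The difference (exp(t)) - (2) = exp(t) - 2 changes sign at t = log(2) inside [0, 2], so split the integral there.
∫[0,log(2)] (exp(t) - 2) dt = 1 - log(4); the area of that piece is -1 + log(4).
∫[log(2),2] (exp(t) - 2) dt = -6 + 2*log(2) + exp(2).
Total area = (-1 + log(4)) + (-6 + 2*log(2) + exp(2)) = -7 + 4*log(2) + exp(2).

-7 + 4*log(2) + exp(2)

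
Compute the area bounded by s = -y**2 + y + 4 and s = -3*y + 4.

Both boundary curves give s as a function of y, so integrate with respect to y. Setting them equal: -y**2 + 4*y = 0, i.e. -y*(y - 4) = 0, so they meet at y = 0, 4.
For y in [0, 4], s = -y**2 + y + 4 is on the right; area = ∫[0,4] (-y**2 + 4*y) dy = 32/3.

32/3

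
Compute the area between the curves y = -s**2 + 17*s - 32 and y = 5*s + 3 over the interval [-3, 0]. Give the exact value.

On [-3, 0], (-s**2 + 17*s - 32) - (5*s + 3) = -s**2 + 12*s - 35 is ≤ 0 throughout, so the area is a single integral of |-s**2 + 12*s - 35|.
∫[-3,0] (-s**2 + 12*s - 35) ds = -168; the area of that piece is 168.

168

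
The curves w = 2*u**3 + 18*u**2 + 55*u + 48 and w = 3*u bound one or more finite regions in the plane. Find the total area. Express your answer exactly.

Set the curves equal: 2*u**3 + 18*u**2 + 55*u + 48 = 3*u, so 2*u**3 + 18*u**2 + 52*u + 48 = 0, which factors as 2*(u + 2)*(u + 3)*(u + 4) = 0. The curves meet at u = -4, -3, -2.
On [-4, -3], w = 2*u**3 + 18*u**2 + 55*u + 48 is on top; that piece has area ∫[-4,-3] (2*u**3 + 18*u**2 + 52*u + 48) du = 1/2.
On [-3, -2], w = 3*u is on top; that piece has area ∫[-3,-2] (-(2*u**3 + 18*u**2 + 52*u + 48)) du = 1/2.
Total enclosed area = 1/2 + 1/2 = 1.

1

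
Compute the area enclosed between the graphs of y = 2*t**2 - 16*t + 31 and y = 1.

8/3

Set the curves equal: 2*t**2 - 16*t + 31 = 1, so 2*t**2 - 16*t + 30 = 0, which factors as 2*(t - 5)*(t - 3) = 0. The curves meet at t = 3, 5.
On [3, 5], y = 1 is on top; that piece has area ∫[3,5] (-(2*t**2 - 16*t + 30)) dt = 8/3.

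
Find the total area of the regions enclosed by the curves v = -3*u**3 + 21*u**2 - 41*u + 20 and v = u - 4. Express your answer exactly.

37/4

Set the curves equal: -3*u**3 + 21*u**2 - 41*u + 20 = u - 4, so -3*u**3 + 21*u**2 - 42*u + 24 = 0, which factors as -3*(u - 4)*(u - 2)*(u - 1) = 0. The curves meet at u = 1, 2, 4.
On [1, 2], v = u - 4 is on top; that piece has area ∫[1,2] (-(-3*u**3 + 21*u**2 - 42*u + 24)) du = 5/4.
On [2, 4], v = -3*u**3 + 21*u**2 - 41*u + 20 is on top; that piece has area ∫[2,4] (-3*u**3 + 21*u**2 - 42*u + 24) du = 8.
Total enclosed area = 5/4 + 8 = 37/4.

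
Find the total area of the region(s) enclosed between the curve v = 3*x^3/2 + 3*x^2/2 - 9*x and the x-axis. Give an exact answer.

253/8

The curve meets the x-axis where 3*x^3/2 + 3*x^2/2 - 9*x = 0, i.e. 3*x*(x - 2)*(x + 3)/2 = 0, at x = -3, 0, 2.
On [-3, 0] the curve lies above the axis; ∫[-3,0] (3*x^3/2 + 3*x^2/2 - 9*x) dx = 189/8, giving area 189/8.
On [0, 2] the curve lies below the axis; ∫[0,2] (3*x^3/2 + 3*x^2/2 - 9*x) dx = -8, giving area 8.
Total area = 189/8 + 8 = 253/8.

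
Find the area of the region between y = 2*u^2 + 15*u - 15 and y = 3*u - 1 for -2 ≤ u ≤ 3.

274/3

The difference (2*u^2 + 15*u - 15) - (3*u - 1) = 2*u^2 + 12*u - 14 changes sign at u = 1 inside [-2, 3], so split the integral there.
∫[-2,1] (2*u^2 + 12*u - 14) du = -54; the area of that piece is 54.
∫[1,3] (2*u^2 + 12*u - 14) du = 112/3.
Total area = 54 + 112/3 = 274/3.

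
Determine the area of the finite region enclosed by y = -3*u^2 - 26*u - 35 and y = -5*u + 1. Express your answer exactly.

Set the curves equal: -3*u^2 - 26*u - 35 = -5*u + 1, so -3*u^2 - 21*u - 36 = 0, which factors as -3*(u + 3)*(u + 4) = 0. The curves meet at u = -4, -3.
On [-4, -3], y = -3*u^2 - 26*u - 35 is on top; that piece has area ∫[-4,-3] (-3*u^2 - 21*u - 36) du = 1/2.

1/2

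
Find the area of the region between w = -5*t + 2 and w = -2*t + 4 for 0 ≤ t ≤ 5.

95/2

On [0, 5], (-5*t + 2) - (-2*t + 4) = -3*t - 2 is ≤ 0 throughout, so the area is a single integral of |-3*t - 2|.
∫[0,5] (-3*t - 2) dt = -95/2; the area of that piece is 95/2.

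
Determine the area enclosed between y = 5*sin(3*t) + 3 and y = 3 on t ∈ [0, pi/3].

10/3

On [0, pi/3], (5*sin(3*t) + 3) - (3) = 5*sin(3*t) is ≥ 0 throughout, so the area is a single integral of |5*sin(3*t)|.
∫[0,pi/3] (5*sin(3*t)) dt = 10/3.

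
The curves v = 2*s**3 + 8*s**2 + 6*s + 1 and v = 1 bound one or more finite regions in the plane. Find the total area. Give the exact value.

37/6

Set the curves equal: 2*s**3 + 8*s**2 + 6*s + 1 = 1, so 2*s**3 + 8*s**2 + 6*s = 0, which factors as 2*s*(s + 1)*(s + 3) = 0. The curves meet at s = -3, -1, 0.
On [-3, -1], v = 2*s**3 + 8*s**2 + 6*s + 1 is on top; that piece has area ∫[-3,-1] (2*s**3 + 8*s**2 + 6*s) ds = 16/3.
On [-1, 0], v = 1 is on top; that piece has area ∫[-1,0] (-(2*s**3 + 8*s**2 + 6*s)) ds = 5/6.
Total enclosed area = 16/3 + 5/6 = 37/6.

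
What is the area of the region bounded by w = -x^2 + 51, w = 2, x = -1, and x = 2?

144

On [-1, 2], (-x^2 + 51) - (2) = -x^2 + 49 is ≥ 0 throughout, so the area is a single integral of |-x^2 + 49|.
∫[-1,2] (-x^2 + 49) dx = 144.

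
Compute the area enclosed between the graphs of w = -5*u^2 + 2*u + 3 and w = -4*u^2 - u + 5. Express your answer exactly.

Set the curves equal: -5*u^2 + 2*u + 3 = -4*u^2 - u + 5, so -u^2 + 3*u - 2 = 0, which factors as -(u - 2)*(u - 1) = 0. The curves meet at u = 1, 2.
On [1, 2], w = -5*u^2 + 2*u + 3 is on top; that piece has area ∫[1,2] (-u^2 + 3*u - 2) du = 1/6.

1/6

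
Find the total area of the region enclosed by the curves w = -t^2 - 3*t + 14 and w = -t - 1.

Set the curves equal: -t^2 - 3*t + 14 = -t - 1, so -t^2 - 2*t + 15 = 0, which factors as -(t - 3)*(t + 5) = 0. The curves meet at t = -5, 3.
On [-5, 3], w = -t^2 - 3*t + 14 is on top; that piece has area ∫[-5,3] (-t^2 - 2*t + 15) dt = 256/3.

256/3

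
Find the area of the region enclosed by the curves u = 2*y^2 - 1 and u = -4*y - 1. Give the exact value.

8/3

Both boundary curves give u as a function of y, so integrate with respect to y. Setting them equal: 2*y^2 + 4*y = 0, i.e. 2*y*(y + 2) = 0, so they meet at y = -2, 0.
For y in [-2, 0], u = 2*y^2 - 1 is on the left; area = ∫[-2,0] (-(2*y^2 + 4*y)) dy = 8/3.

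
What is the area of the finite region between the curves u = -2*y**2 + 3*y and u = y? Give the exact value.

Both boundary curves give u as a function of y, so integrate with respect to y. Setting them equal: -2*y**2 + 2*y = 0, i.e. -2*y*(y - 1) = 0, so they meet at y = 0, 1.
For y in [0, 1], u = -2*y**2 + 3*y is on the right; area = ∫[0,1] (-2*y**2 + 2*y) dy = 1/3.

1/3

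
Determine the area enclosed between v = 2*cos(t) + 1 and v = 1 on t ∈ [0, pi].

The difference (2*cos(t) + 1) - (1) = 2*cos(t) changes sign at t = pi/2 inside [0, pi], so split the integral there.
∫[0,pi/2] (2*cos(t)) dt = 2.
∫[pi/2,pi] (2*cos(t)) dt = -2; the area of that piece is 2.
Total area = 2 + 2 = 4.

4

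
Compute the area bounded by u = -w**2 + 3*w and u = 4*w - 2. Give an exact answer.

9/2

Both boundary curves give u as a function of w, so integrate with respect to w. Setting them equal: -w**2 - w + 2 = 0, i.e. -(w - 1)*(w + 2) = 0, so they meet at w = -2, 1.
For w in [-2, 1], u = -w**2 + 3*w is on the right; area = ∫[-2,1] (-w**2 - w + 2) dw = 9/2.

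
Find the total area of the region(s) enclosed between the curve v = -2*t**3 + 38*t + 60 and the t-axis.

The curve meets the t-axis where -2*t**3 + 38*t + 60 = 0, i.e. -2*(t - 5)*(t + 2)*(t + 3) = 0, at t = -3, -2, 5.
On [-3, -2] the curve lies below the axis; ∫[-3,-2] (-2*t**3 + 38*t + 60) dt = -5/2, giving area 5/2.
On [-2, 5] the curve lies above the axis; ∫[-2,5] (-2*t**3 + 38*t + 60) dt = 1029/2, giving area 1029/2.
Total area = 5/2 + 1029/2 = 517.

517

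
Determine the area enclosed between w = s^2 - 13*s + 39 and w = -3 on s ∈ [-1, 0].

On [-1, 0], (s^2 - 13*s + 39) - (-3) = s^2 - 13*s + 42 is ≥ 0 throughout, so the area is a single integral of |s^2 - 13*s + 42|.
∫[-1,0] (s^2 - 13*s + 42) ds = 293/6.

293/6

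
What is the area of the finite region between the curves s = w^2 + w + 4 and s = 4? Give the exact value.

Both boundary curves give s as a function of w, so integrate with respect to w. Setting them equal: w^2 + w = 0, i.e. w*(w + 1) = 0, so they meet at w = -1, 0.
For w in [-1, 0], s = w^2 + w + 4 is on the left; area = ∫[-1,0] (-(w^2 + w)) dw = 1/6.

1/6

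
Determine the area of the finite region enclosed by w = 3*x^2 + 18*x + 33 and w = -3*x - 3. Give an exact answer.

Set the curves equal: 3*x^2 + 18*x + 33 = -3*x - 3, so 3*x^2 + 21*x + 36 = 0, which factors as 3*(x + 3)*(x + 4) = 0. The curves meet at x = -4, -3.
On [-4, -3], w = -3*x - 3 is on top; that piece has area ∫[-4,-3] (-(3*x^2 + 21*x + 36)) dx = 1/2.

1/2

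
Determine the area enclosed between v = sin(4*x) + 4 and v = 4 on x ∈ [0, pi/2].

1

The difference (sin(4*x) + 4) - (4) = sin(4*x) changes sign at x = pi/4 inside [0, pi/2], so split the integral there.
∫[0,pi/4] (sin(4*x)) dx = 1/2.
∫[pi/4,pi/2] (sin(4*x)) dx = -1/2; the area of that piece is 1/2.
Total area = 1/2 + 1/2 = 1.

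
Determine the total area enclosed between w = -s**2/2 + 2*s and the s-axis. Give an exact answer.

16/3

The curve meets the s-axis where -s**2/2 + 2*s = 0, i.e. -s*(s - 4)/2 = 0, at s = 0, 4.
On [0, 4] the curve lies above the axis; ∫[0,4] (-s**2/2 + 2*s) ds = 16/3, giving area 16/3.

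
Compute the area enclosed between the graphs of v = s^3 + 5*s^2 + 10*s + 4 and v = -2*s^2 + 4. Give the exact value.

Set the curves equal: s^3 + 5*s^2 + 10*s + 4 = -2*s^2 + 4, so s^3 + 7*s^2 + 10*s = 0, which factors as s*(s + 2)*(s + 5) = 0. The curves meet at s = -5, -2, 0.
On [-5, -2], v = s^3 + 5*s^2 + 10*s + 4 is on top; that piece has area ∫[-5,-2] (s^3 + 7*s^2 + 10*s) ds = 63/4.
On [-2, 0], v = -2*s^2 + 4 is on top; that piece has area ∫[-2,0] (-(s^3 + 7*s^2 + 10*s)) ds = 16/3.
Total enclosed area = 63/4 + 16/3 = 253/12.

253/12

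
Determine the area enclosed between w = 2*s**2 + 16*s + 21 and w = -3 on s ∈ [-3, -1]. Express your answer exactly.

8

The difference (2*s**2 + 16*s + 21) - (-3) = 2*s**2 + 16*s + 24 changes sign at s = -2 inside [-3, -1], so split the integral there.
∫[-3,-2] (2*s**2 + 16*s + 24) ds = -10/3; the area of that piece is 10/3.
∫[-2,-1] (2*s**2 + 16*s + 24) ds = 14/3.
Total area = 10/3 + 14/3 = 8.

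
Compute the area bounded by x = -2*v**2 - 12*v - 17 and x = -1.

Both boundary curves give x as a function of v, so integrate with respect to v. Setting them equal: -2*v**2 - 12*v - 16 = 0, i.e. -2*(v + 2)*(v + 4) = 0, so they meet at v = -4, -2.
For v in [-4, -2], x = -2*v**2 - 12*v - 17 is on the right; area = ∫[-4,-2] (-2*v**2 - 12*v - 16) dv = 8/3.

8/3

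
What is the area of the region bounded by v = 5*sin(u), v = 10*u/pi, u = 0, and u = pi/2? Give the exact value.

5 - 5*pi/4

On [0, pi/2], (5*sin(u)) - (10*u/pi) = -10*u/pi + 5*sin(u) is ≥ 0 throughout, so the area is a single integral of |-10*u/pi + 5*sin(u)|.
∫[0,pi/2] (-10*u/pi + 5*sin(u)) du = 5 - 5*pi/4.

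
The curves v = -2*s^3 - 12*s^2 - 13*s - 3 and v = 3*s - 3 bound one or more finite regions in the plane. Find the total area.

16

Set the curves equal: -2*s^3 - 12*s^2 - 13*s - 3 = 3*s - 3, so -2*s^3 - 12*s^2 - 16*s = 0, which factors as -2*s*(s + 2)*(s + 4) = 0. The curves meet at s = -4, -2, 0.
On [-4, -2], v = 3*s - 3 is on top; that piece has area ∫[-4,-2] (-(-2*s^3 - 12*s^2 - 16*s)) ds = 8.
On [-2, 0], v = -2*s^3 - 12*s^2 - 13*s - 3 is on top; that piece has area ∫[-2,0] (-2*s^3 - 12*s^2 - 16*s) ds = 8.
Total enclosed area = 8 + 8 = 16.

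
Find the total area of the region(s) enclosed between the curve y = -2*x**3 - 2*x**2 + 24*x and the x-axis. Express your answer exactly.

The curve meets the x-axis where -2*x**3 - 2*x**2 + 24*x = 0, i.e. -2*x*(x - 3)*(x + 4) = 0, at x = -4, 0, 3.
On [-4, 0] the curve lies below the axis; ∫[-4,0] (-2*x**3 - 2*x**2 + 24*x) dx = -320/3, giving area 320/3.
On [0, 3] the curve lies above the axis; ∫[0,3] (-2*x**3 - 2*x**2 + 24*x) dx = 99/2, giving area 99/2.
Total area = 320/3 + 99/2 = 937/6.

937/6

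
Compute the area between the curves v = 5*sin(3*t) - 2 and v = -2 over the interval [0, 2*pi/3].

The difference (5*sin(3*t) - 2) - (-2) = 5*sin(3*t) changes sign at t = pi/3 inside [0, 2*pi/3], so split the integral there.
∫[0,pi/3] (5*sin(3*t)) dt = 10/3.
∫[pi/3,2*pi/3] (5*sin(3*t)) dt = -10/3; the area of that piece is 10/3.
Total area = 10/3 + 10/3 = 20/3.

20/3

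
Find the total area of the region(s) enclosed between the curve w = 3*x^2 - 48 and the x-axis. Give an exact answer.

The curve meets the x-axis where 3*x^2 - 48 = 0, i.e. 3*(x - 4)*(x + 4) = 0, at x = -4, 4.
On [-4, 4] the curve lies below the axis; ∫[-4,4] (3*x^2 - 48) dx = -256, giving area 256.

256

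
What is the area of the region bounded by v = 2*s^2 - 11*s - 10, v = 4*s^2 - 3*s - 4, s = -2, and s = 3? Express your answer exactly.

76

The difference (2*s^2 - 11*s - 10) - (4*s^2 - 3*s - 4) = -2*s^2 - 8*s - 6 changes sign at s = -1 inside [-2, 3], so split the integral there.
∫[-2,-1] (-2*s^2 - 8*s - 6) ds = 4/3.
∫[-1,3] (-2*s^2 - 8*s - 6) ds = -224/3; the area of that piece is 224/3.
Total area = 4/3 + 224/3 = 76.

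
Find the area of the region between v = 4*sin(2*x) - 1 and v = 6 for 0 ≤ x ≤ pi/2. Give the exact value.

On [0, pi/2], (4*sin(2*x) - 1) - (6) = 4*sin(2*x) - 7 is ≤ 0 throughout, so the area is a single integral of |4*sin(2*x) - 7|.
∫[0,pi/2] (4*sin(2*x) - 7) dx = 4 - 7*pi/2; the area of that piece is -4 + 7*pi/2.

-4 + 7*pi/2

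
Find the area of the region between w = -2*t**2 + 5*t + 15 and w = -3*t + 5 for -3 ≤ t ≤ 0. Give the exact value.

The difference (-2*t**2 + 5*t + 15) - (-3*t + 5) = -2*t**2 + 8*t + 10 changes sign at t = -1 inside [-3, 0], so split the integral there.
∫[-3,-1] (-2*t**2 + 8*t + 10) dt = -88/3; the area of that piece is 88/3.
∫[-1,0] (-2*t**2 + 8*t + 10) dt = 16/3.
Total area = 88/3 + 16/3 = 104/3.

104/3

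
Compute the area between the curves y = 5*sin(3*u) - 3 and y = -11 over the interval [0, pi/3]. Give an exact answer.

10/3 + 8*pi/3

On [0, pi/3], (5*sin(3*u) - 3) - (-11) = 5*sin(3*u) + 8 is ≥ 0 throughout, so the area is a single integral of |5*sin(3*u) + 8|.
∫[0,pi/3] (5*sin(3*u) + 8) du = 10/3 + 8*pi/3.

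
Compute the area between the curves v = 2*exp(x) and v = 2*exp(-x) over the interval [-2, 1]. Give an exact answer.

The difference (2*exp(x)) - (2*exp(-x)) = 2*exp(x) - 2*exp(-x) changes sign at x = 0 inside [-2, 1], so split the integral there.
∫[-2,0] (2*exp(x) - 2*exp(-x)) dx = -2*exp(2) - 2*exp(-2) + 4; the area of that piece is -4 + 2*exp(-2) + 2*exp(2).
∫[0,1] (2*exp(x) - 2*exp(-x)) dx = -4 + 2*exp(-1) + 2*exp(1).
Total area = (-4 + 2*exp(-2) + 2*exp(2)) + (-4 + 2*exp(-1) + 2*exp(1)) = -8 + 2*exp(-2) + 2*exp(-1) + 2*exp(1) + 2*exp(2).

-8 + 2*exp(-2) + 2*exp(-1) + 2*exp(1) + 2*exp(2)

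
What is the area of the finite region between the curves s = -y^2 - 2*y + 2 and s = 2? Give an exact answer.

Both boundary curves give s as a function of y, so integrate with respect to y. Setting them equal: -y^2 - 2*y = 0, i.e. -y*(y + 2) = 0, so they meet at y = -2, 0.
For y in [-2, 0], s = -y^2 - 2*y + 2 is on the right; area = ∫[-2,0] (-y^2 - 2*y) dy = 4/3.

4/3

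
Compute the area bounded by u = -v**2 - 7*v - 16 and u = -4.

1/6

Both boundary curves give u as a function of v, so integrate with respect to v. Setting them equal: -v**2 - 7*v - 12 = 0, i.e. -(v + 3)*(v + 4) = 0, so they meet at v = -4, -3.
For v in [-4, -3], u = -v**2 - 7*v - 16 is on the right; area = ∫[-4,-3] (-v**2 - 7*v - 12) dv = 1/6.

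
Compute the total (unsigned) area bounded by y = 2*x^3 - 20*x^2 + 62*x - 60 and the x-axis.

37/6

The curve meets the x-axis where 2*x^3 - 20*x^2 + 62*x - 60 = 0, i.e. 2*(x - 5)*(x - 3)*(x - 2) = 0, at x = 2, 3, 5.
On [2, 3] the curve lies above the axis; ∫[2,3] (2*x^3 - 20*x^2 + 62*x - 60) dx = 5/6, giving area 5/6.
On [3, 5] the curve lies below the axis; ∫[3,5] (2*x^3 - 20*x^2 + 62*x - 60) dx = -16/3, giving area 16/3.
Total area = 5/6 + 16/3 = 37/6.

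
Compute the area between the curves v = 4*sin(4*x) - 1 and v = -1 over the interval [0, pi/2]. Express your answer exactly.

4

The difference (4*sin(4*x) - 1) - (-1) = 4*sin(4*x) changes sign at x = pi/4 inside [0, pi/2], so split the integral there.
∫[0,pi/4] (4*sin(4*x)) dx = 2.
∫[pi/4,pi/2] (4*sin(4*x)) dx = -2; the area of that piece is 2.
Total area = 2 + 2 = 4.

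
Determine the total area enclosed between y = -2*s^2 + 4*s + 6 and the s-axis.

The curve meets the s-axis where -2*s^2 + 4*s + 6 = 0, i.e. -2*(s - 3)*(s + 1) = 0, at s = -1, 3.
On [-1, 3] the curve lies above the axis; ∫[-1,3] (-2*s^2 + 4*s + 6) ds = 64/3, giving area 64/3.

64/3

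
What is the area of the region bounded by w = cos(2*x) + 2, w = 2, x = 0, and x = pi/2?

The difference (cos(2*x) + 2) - (2) = cos(2*x) changes sign at x = pi/4 inside [0, pi/2], so split the integral there.
∫[0,pi/4] (cos(2*x)) dx = 1/2.
∫[pi/4,pi/2] (cos(2*x)) dx = -1/2; the area of that piece is 1/2.
Total area = 1/2 + 1/2 = 1.

1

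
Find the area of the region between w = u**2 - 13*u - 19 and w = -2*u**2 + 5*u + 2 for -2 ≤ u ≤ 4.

The difference (u**2 - 13*u - 19) - (-2*u**2 + 5*u + 2) = 3*u**2 - 18*u - 21 changes sign at u = -1 inside [-2, 4], so split the integral there.
∫[-2,-1] (3*u**2 - 18*u - 21) du = 13.
∫[-1,4] (3*u**2 - 18*u - 21) du = -175; the area of that piece is 175.
Total area = 13 + 175 = 188.

188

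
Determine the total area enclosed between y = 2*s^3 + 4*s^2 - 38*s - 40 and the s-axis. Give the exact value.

2521/6

The curve meets the s-axis where 2*s^3 + 4*s^2 - 38*s - 40 = 0, i.e. 2*(s - 4)*(s + 1)*(s + 5) = 0, at s = -5, -1, 4.
On [-5, -1] the curve lies above the axis; ∫[-5,-1] (2*s^3 + 4*s^2 - 38*s - 40) ds = 448/3, giving area 448/3.
On [-1, 4] the curve lies below the axis; ∫[-1,4] (2*s^3 + 4*s^2 - 38*s - 40) ds = -1625/6, giving area 1625/6.
Total area = 448/3 + 1625/6 = 2521/6.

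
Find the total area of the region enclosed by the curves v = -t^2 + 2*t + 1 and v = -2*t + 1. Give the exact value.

32/3

Set the curves equal: -t^2 + 2*t + 1 = -2*t + 1, so -t^2 + 4*t = 0, which factors as -t*(t - 4) = 0. The curves meet at t = 0, 4.
On [0, 4], v = -t^2 + 2*t + 1 is on top; that piece has area ∫[0,4] (-t^2 + 4*t) dt = 32/3.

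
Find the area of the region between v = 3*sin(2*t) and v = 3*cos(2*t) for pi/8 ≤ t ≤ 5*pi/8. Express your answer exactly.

3*sqrt(2)

On [pi/8, 5*pi/8], (3*sin(2*t)) - (3*cos(2*t)) = 3*sin(2*t) - 3*cos(2*t) is ≥ 0 throughout, so the area is a single integral of |3*sin(2*t) - 3*cos(2*t)|.
∫[pi/8,5*pi/8] (3*sin(2*t) - 3*cos(2*t)) dt = 3*sqrt(2).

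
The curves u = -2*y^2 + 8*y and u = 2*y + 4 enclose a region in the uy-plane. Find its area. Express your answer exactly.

Both boundary curves give u as a function of y, so integrate with respect to y. Setting them equal: -2*y^2 + 6*y - 4 = 0, i.e. -2*(y - 2)*(y - 1) = 0, so they meet at y = 1, 2.
For y in [1, 2], u = -2*y^2 + 8*y is on the right; area = ∫[1,2] (-2*y^2 + 6*y - 4) dy = 1/3.

1/3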